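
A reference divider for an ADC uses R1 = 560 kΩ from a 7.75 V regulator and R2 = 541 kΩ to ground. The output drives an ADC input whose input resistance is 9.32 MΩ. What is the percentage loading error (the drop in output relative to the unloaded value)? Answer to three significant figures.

The divider's output (Thévenin) resistance is R1‖R2 = 275.2 kΩ.
Fractional drop under load = R_th/(R_th + R_L) = 275.2 / (275.2 + 9320) = 0.02868.
So the output falls by 2.87 %.

2.87 %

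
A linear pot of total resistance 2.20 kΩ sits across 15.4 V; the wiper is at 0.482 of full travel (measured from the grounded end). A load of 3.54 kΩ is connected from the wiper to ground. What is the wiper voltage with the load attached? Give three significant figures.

The wiper splits the pot into (1−α)R = 1.140 kΩ above and αR = 1.060 kΩ below.
Lower section ‖ load = 0.8160 kΩ.
V_wiper = 15.4 × 0.8160/(1.140 + 0.8160) = 6.43 V.

V ≈ 6.43 V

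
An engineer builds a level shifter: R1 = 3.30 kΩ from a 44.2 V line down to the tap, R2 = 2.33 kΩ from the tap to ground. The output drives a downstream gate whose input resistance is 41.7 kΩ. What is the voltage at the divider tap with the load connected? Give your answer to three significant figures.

V_out ≈ 17.7 V

The load sits in parallel with R2: R2‖R_L = (2.33 × 41.7) / (2.33 + 41.7) = 2.207 kΩ.
V_out = 44.2 × 2.207 / (3.30 + 2.207) = 44.2 × 2.207/5.507 = 17.7 V.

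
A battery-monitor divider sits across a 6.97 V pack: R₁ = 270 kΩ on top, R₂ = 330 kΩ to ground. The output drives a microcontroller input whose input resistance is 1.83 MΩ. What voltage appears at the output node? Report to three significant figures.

The load sits in parallel with R₂: R₂‖R_L = (330 × 1830) / (330 + 1830) = 279.6 kΩ.
V_out = 6.97 × 279.6 / (270 + 279.6) = 6.97 × 279.6/549.6 = 3.55 V.

V_out ≈ 3.55 V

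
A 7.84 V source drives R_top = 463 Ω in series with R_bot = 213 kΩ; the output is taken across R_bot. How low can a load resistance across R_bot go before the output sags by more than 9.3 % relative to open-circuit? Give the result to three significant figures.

Output resistance R_th = R_top‖R_bot = (463 × 213000)/213500 = 462.0 Ω.
The fractional drop is R_th/(R_th + R_L); requiring this ≤ 0.0930 gives R_L ≥ R_th(1/0.0930 − 1) = 462.0 × 9.753 = 4.51 kΩ.

R_L(min) ≈ 4.51 kΩ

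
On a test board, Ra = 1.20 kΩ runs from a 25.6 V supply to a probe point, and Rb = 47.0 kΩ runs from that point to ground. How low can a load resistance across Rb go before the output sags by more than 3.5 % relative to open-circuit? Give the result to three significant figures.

R_L(min) ≈ 32.3 kΩ

Output resistance R_th = Ra‖Rb = (1.20 × 47.0)/48.20 = 1.170 kΩ.
The fractional drop is R_th/(R_th + R_L); requiring this ≤ 0.0350 gives R_L ≥ R_th(1/0.0350 − 1) = 1.170 × 27.57 = 32.3 kΩ.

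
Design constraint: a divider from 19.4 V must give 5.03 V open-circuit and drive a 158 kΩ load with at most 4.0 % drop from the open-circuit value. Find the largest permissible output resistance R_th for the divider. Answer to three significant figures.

R_th ≤ 6.58 kΩ

Loading drop = R_th/(R_th + R_L) ≤ 0.0400, so R_th ≤ R_L · ε/(1−ε) = 158 kΩ × 0.0400/0.9600 = 6.58 kΩ.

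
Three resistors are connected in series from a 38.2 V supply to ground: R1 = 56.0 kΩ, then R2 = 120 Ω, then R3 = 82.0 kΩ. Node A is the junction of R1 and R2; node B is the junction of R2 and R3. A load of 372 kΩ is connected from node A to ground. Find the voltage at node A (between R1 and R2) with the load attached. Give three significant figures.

Below node A the series string R2+R3 = 82120 Ω sits in parallel with the 372000 Ω load: 67270 Ω.
V_A = 38.2 × 67270/(56000 + 67270) = 20.8 V.

V ≈ 20.8 V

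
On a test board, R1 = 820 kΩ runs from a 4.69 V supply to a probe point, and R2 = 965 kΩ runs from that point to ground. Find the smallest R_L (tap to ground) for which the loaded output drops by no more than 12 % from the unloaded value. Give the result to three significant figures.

Output resistance R_th = R1‖R2 = (820 × 965)/1785 = 443.3 kΩ.
The fractional drop is R_th/(R_th + R_L); requiring this ≤ 0.120 gives R_L ≥ R_th(1/0.120 − 1) = 443.3 × 7.333 = 3.25 MΩ.

R_L(min) ≈ 3.25 MΩ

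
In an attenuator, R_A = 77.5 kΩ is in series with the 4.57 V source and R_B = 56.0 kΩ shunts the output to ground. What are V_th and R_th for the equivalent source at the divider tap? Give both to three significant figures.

V_th is the open-circuit tap voltage: 4.57 × 56.0/(77.5 + 56.0) = 1.92 V.
With the supply zeroed, R_A and R_B appear in parallel from the tap: R_th = R_A‖R_B = (77.5 × 56.0)/133.5 = 32.5 kΩ.

V_th = 1.92 V, R_th = 32.5 kΩ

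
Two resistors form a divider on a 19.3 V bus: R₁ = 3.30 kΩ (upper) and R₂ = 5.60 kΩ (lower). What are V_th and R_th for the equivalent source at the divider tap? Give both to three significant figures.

V_th = 12.1 V, R_th = 2.08 kΩ

V_th is the open-circuit tap voltage: 19.3 × 5.60/(3.30 + 5.60) = 12.1 V.
With the supply zeroed, R₁ and R₂ appear in parallel from the tap: R_th = R₁‖R₂ = (3.30 × 5.60)/8.900 = 2.08 kΩ.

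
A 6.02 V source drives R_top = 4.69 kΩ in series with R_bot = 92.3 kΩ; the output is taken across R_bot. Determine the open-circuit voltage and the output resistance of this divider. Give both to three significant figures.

V_th = 5.73 V, R_th = 4.46 kΩ

V_th is the open-circuit tap voltage: 6.02 × 92.3/(4.69 + 92.3) = 5.73 V.
With the supply zeroed, R_top and R_bot appear in parallel from the tap: R_th = R_top‖R_bot = (4.69 × 92.3)/96.99 = 4.46 kΩ.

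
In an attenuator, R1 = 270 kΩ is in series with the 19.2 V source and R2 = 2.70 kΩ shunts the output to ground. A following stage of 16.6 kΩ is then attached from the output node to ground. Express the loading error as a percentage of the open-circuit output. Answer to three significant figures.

13.9 %

The divider's output (Thévenin) resistance is R1‖R2 = 2.673 kΩ.
Fractional drop under load = R_th/(R_th + R_L) = 2.673 / (2.673 + 16.6) = 0.1387.
So the output falls by 13.9 %.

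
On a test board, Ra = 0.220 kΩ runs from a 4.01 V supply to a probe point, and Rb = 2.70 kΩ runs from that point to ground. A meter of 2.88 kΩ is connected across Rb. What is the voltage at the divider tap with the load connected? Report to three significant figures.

The load sits in parallel with Rb: Rb‖R_L = (2700 × 2880) / (2700 + 2880) = 1394 Ω.
V_out = 4.01 × 1394 / (220 + 1394) = 4.01 × 1394/1614 = 3.46 V.
(Unloaded it would have been 3.71 V.)

V_out ≈ 3.46 V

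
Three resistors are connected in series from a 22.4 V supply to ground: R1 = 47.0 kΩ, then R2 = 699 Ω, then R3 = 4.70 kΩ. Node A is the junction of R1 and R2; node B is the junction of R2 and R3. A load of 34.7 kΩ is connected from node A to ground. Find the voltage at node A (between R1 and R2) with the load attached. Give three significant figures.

V ≈ 2.03 V

Below node A the series string R2+R3 = 5399 Ω sits in parallel with the 34700 Ω load: 4672 Ω.
V_A = 22.4 × 4672/(47000 + 4672) = 2.03 V.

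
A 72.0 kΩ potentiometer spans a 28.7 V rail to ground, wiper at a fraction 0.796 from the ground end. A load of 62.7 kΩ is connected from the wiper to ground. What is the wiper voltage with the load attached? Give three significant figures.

V ≈ 19.3 V

The wiper splits the pot into (1−α)R = 14.69 kΩ above and αR = 57.31 kΩ below.
Lower section ‖ load = 29.94 kΩ.
V_wiper = 28.7 × 29.94/(14.69 + 29.94) = 19.3 V.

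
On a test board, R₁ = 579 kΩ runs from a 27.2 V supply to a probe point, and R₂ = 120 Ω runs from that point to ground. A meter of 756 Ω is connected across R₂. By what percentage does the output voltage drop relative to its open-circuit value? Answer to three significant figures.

13.7 %

Unloaded V = 27.2 × 120/579100 = 0.0056361 V.
Loaded: R₂‖R_L = 103.6 Ω, giving V = 27.2 × 103.6/579100 = 0.0048642 V.
Drop = (0.0056361 − 0.0048642) / 0.0056361 = 13.7 %.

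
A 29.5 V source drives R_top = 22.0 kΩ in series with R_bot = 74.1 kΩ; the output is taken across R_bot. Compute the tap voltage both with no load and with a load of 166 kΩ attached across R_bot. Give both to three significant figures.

Open-circuit: V = 29.5 × 74.1/(22.0 + 74.1) = 22.7 V.
With the load, R_bot becomes R_bot‖R_L = 51.23 kΩ, so V = 29.5 × 51.23/73.23 = 20.6 V.

Unloaded: 22.7 V; loaded: 20.6 V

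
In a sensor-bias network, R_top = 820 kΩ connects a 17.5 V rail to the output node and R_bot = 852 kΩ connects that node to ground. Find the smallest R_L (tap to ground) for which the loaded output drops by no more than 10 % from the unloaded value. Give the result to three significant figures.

R_L(min) ≈ 3.76 MΩ

Output resistance R_th = R_top‖R_bot = (820 × 852)/1672 = 417.8 kΩ.
The fractional drop is R_th/(R_th + R_L); requiring this ≤ 0.100 gives R_L ≥ R_th(1/0.100 − 1) = 417.8 × 9.000 = 3.76 MΩ.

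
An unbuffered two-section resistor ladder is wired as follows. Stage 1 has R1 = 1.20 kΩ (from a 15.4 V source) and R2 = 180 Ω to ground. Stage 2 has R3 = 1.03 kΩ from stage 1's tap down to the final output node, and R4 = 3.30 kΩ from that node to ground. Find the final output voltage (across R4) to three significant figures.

V_out ≈ 1.48 V

Stage 2 presents R3+R4 = 4330 Ω as a load on stage 1's tap.
Stage 1's lower leg becomes R2‖(R3+R4) = 172.8 Ω, so V_mid = 15.4 × 172.8/1373 = 1.939 V.
Stage 2 is itself unloaded: V_out = V_mid × R4/(R3+R4) = 1.939 × 3300/4330 = 1.48 V.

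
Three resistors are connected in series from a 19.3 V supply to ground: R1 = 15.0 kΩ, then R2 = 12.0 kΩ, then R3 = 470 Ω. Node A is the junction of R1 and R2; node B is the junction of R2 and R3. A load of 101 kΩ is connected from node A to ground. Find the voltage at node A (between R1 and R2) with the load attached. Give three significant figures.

Below node A the series string R2+R3 = 12470 Ω sits in parallel with the 101000 Ω load: 11100 Ω.
V_A = 19.3 × 11100/(15000 + 11100) = 8.21 V.

V ≈ 8.21 V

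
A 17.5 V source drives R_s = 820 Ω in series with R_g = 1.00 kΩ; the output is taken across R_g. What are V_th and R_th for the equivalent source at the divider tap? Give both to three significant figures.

V_th = 9.62 V, R_th = 451 Ω

V_th is the open-circuit tap voltage: 17.5 × 1000/(820 + 1000) = 9.62 V.
With the supply zeroed, R_s and R_g appear in parallel from the tap: R_th = R_s‖R_g = (820 × 1000)/1820 = 451 Ω.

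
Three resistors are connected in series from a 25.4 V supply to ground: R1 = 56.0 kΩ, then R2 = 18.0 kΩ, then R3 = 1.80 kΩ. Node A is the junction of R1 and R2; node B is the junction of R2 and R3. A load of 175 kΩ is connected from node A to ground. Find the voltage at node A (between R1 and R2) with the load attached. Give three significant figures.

Below node A the series string R2+R3 = 19.80 kΩ sits in parallel with the 175 kΩ load: 17.79 kΩ.
V_A = 25.4 × 17.79/(56.0 + 17.79) = 6.12 V.

V ≈ 6.12 V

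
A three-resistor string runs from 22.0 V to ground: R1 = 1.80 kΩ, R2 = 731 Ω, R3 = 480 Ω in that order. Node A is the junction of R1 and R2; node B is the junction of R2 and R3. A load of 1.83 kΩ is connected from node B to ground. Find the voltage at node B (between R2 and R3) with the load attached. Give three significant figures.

V ≈ 2.87 V

At node B, R3 is in parallel with the load: R3‖R_L = 380.3 Ω.
Below node A the resistance is R2 + (R3‖R_L) = 1111 Ω, so V_A = 22.0 × 1111/2911 = 8.398 V.
Then V_B = V_A × (R3‖R_L)/(R2 + R3‖R_L) = 8.398 × 380.3/1111 = 2.87 V.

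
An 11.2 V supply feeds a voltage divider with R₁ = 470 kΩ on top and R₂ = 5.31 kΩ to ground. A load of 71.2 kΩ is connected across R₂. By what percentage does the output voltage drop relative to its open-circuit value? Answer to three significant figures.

The divider's output (Thévenin) resistance is R₁‖R₂ = 5.251 kΩ.
Fractional drop under load = R_th/(R_th + R_L) = 5.251 / (5.251 + 71.2) = 0.06868.
So the output falls by 6.87 %.

6.87 %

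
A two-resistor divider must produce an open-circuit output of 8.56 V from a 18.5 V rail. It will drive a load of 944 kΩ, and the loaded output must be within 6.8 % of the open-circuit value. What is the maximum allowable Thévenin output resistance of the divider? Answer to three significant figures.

Loading drop = R_th/(R_th + R_L) ≤ 0.0680, so R_th ≤ R_L · ε/(1−ε) = 944 kΩ × 0.0680/0.9320 = 68.9 kΩ.
(Any R1, R2 with R2/(R1+R2) = 0.463 and R1‖R2 ≤ 68.9 kΩ will meet the spec.)

R_th ≤ 68.9 kΩ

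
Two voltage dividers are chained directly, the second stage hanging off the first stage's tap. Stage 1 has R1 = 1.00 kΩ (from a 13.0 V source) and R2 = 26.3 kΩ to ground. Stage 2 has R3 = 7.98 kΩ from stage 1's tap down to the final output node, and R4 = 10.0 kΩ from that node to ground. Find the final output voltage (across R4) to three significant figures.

Stage 2 presents R3+R4 = 17.98 kΩ as a load on stage 1's tap.
Stage 1's lower leg becomes R2‖(R3+R4) = 10.68 kΩ, so V_mid = 13.0 × 10.68/11.68 = 11.89 V.
Stage 2 is itself unloaded: V_out = V_mid × R4/(R3+R4) = 11.89 × 10.0/17.98 = 6.61 V.

V_out ≈ 6.61 V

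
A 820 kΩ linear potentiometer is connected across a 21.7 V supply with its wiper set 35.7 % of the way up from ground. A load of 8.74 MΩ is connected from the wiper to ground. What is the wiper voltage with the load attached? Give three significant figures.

V ≈ 7.58 V

The wiper splits the pot into (1−α)R = 527.3 kΩ above and αR = 292.7 kΩ below.
Lower section ‖ load = 283.3 kΩ.
V_wiper = 21.7 × 283.3/(527.3 + 283.3) = 7.58 V.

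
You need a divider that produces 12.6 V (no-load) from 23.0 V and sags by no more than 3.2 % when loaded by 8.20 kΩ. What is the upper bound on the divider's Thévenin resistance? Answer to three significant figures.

Loading drop = R_th/(R_th + R_L) ≤ 0.0320, so R_th ≤ R_L · ε/(1−ε) = 8.20 kΩ × 0.0320/0.9680 = 271 Ω.

R_th ≤ 271 Ω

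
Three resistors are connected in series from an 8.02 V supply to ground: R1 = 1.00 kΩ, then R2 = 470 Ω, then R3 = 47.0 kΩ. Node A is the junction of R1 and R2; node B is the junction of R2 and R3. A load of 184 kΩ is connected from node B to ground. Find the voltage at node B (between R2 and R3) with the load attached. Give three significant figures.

V ≈ 7.72 V

At node B, R3 is in parallel with the load: R3‖R_L = 37440 Ω.
Below node A the resistance is R2 + (R3‖R_L) = 37910 Ω, so V_A = 8.02 × 37910/38910 = 7.814 V.
Then V_B = V_A × (R3‖R_L)/(R2 + R3‖R_L) = 7.814 × 37440/37910 = 7.72 V.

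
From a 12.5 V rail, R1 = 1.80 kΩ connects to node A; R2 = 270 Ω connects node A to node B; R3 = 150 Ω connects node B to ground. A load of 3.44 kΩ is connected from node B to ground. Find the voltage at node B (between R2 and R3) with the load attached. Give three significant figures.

V ≈ 0.812 V

At node B, R3 is in parallel with the load: R3‖R_L = 143.7 Ω.
Below node A the resistance is R2 + (R3‖R_L) = 413.7 Ω, so V_A = 12.5 × 413.7/2214 = 2.336 V.
Then V_B = V_A × (R3‖R_L)/(R2 + R3‖R_L) = 2.336 × 143.7/413.7 = 0.812 V.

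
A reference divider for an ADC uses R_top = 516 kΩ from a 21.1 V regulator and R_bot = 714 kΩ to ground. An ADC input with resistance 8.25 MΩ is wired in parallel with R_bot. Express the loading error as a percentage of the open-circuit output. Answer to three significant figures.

3.50 %

The divider's output (Thévenin) resistance is R_top‖R_bot = 299.5 kΩ.
Fractional drop under load = R_th/(R_th + R_L) = 299.5 / (299.5 + 8250) = 0.03503.
So the output falls by 3.50 %.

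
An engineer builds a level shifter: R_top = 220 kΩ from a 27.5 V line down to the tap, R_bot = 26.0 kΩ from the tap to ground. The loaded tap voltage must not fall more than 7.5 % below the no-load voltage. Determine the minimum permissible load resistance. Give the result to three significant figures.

Output resistance R_th = R_top‖R_bot = (220 × 26.0)/246.0 = 23.25 kΩ.
The fractional drop is R_th/(R_th + R_L); requiring this ≤ 0.0750 gives R_L ≥ R_th(1/0.0750 − 1) = 23.25 × 12.33 = 287 kΩ.

R_L(min) ≈ 287 kΩ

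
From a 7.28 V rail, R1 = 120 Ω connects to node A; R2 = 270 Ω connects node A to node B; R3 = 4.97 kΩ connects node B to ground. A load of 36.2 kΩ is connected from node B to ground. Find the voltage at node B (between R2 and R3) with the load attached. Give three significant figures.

V ≈ 6.68 V

At node B, R3 is in parallel with the load: R3‖R_L = 4370 Ω.
Below node A the resistance is R2 + (R3‖R_L) = 4640 Ω, so V_A = 7.28 × 4640/4760 = 7.096 V.
Then V_B = V_A × (R3‖R_L)/(R2 + R3‖R_L) = 7.096 × 4370/4640 = 6.68 V.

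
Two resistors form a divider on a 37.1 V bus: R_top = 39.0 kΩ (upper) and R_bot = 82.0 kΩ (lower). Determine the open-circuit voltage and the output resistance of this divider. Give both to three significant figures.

V_th is the open-circuit tap voltage: 37.1 × 82.0/(39.0 + 82.0) = 25.1 V.
With the supply zeroed, R_top and R_bot appear in parallel from the tap: R_th = R_top‖R_bot = (39.0 × 82.0)/121.0 = 26.4 kΩ.

V_th = 25.1 V, R_th = 26.4 kΩ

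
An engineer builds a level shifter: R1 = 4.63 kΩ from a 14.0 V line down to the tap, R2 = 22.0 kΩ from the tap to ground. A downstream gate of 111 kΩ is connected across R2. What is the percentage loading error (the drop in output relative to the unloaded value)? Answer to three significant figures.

3.33 %

The divider's output (Thévenin) resistance is R1‖R2 = 3.825 kΩ.
Fractional drop under load = R_th/(R_th + R_L) = 3.825 / (3.825 + 111) = 0.03331.
So the output falls by 3.33 %.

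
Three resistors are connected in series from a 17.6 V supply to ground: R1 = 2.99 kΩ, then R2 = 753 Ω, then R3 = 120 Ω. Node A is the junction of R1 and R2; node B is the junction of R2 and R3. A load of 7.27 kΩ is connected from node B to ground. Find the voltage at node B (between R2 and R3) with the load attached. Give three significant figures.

V ≈ 0.538 V

At node B, R3 is in parallel with the load: R3‖R_L = 118.1 Ω.
Below node A the resistance is R2 + (R3‖R_L) = 871.1 Ω, so V_A = 17.6 × 871.1/3861 = 3.971 V.
Then V_B = V_A × (R3‖R_L)/(R2 + R3‖R_L) = 3.971 × 118.1/871.1 = 0.538 V.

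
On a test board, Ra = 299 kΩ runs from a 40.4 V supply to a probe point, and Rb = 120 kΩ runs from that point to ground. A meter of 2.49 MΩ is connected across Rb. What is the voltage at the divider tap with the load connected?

V_out ≈ 11.2 V

The load sits in parallel with Rb: Rb‖R_L = (120 × 2490) / (120 + 2490) = 114.5 kΩ.
V_out = 40.4 × 114.5 / (299 + 114.5) = 40.4 × 114.5/413.5 = 11.2 V.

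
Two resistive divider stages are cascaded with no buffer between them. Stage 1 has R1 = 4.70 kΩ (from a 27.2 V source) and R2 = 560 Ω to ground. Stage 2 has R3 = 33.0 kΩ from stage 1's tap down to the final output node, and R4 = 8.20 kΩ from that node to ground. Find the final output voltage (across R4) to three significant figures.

V_out ≈ 0.569 V

Stage 2 presents R3+R4 = 41200 Ω as a load on stage 1's tap.
Stage 1's lower leg becomes R2‖(R3+R4) = 552.5 Ω, so V_mid = 27.2 × 552.5/5252 = 2.861 V.
Stage 2 is itself unloaded: V_out = V_mid × R4/(R3+R4) = 2.861 × 8200/41200 = 0.569 V.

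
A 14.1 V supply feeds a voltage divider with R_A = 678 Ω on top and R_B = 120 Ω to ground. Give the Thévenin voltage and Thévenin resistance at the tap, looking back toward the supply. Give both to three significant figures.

V_th is the open-circuit tap voltage: 14.1 × 120/(678 + 120) = 2.12 V.
With the supply zeroed, R_A and R_B appear in parallel from the tap: R_th = R_A‖R_B = (678 × 120)/798.0 = 102 Ω.

V_th = 2.12 V, R_th = 102 Ω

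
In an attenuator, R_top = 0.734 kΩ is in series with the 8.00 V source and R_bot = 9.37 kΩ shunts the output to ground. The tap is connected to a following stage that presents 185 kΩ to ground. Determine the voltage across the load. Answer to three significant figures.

The load sits in parallel with R_bot: R_bot‖R_L = (9370 × 185000) / (9370 + 185000) = 8918 Ω.
V_out = 8.00 × 8918 / (734 + 8918) = 8.00 × 8918/9652 = 7.39 V.

V_out ≈ 7.39 V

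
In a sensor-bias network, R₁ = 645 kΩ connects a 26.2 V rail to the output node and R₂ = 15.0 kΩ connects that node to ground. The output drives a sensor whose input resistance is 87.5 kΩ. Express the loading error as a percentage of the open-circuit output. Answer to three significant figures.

The divider's output (Thévenin) resistance is R₁‖R₂ = 14.66 kΩ.
Fractional drop under load = R_th/(R_th + R_L) = 14.66 / (14.66 + 87.5) = 0.1435.
So the output falls by 14.3 %.

14.3 %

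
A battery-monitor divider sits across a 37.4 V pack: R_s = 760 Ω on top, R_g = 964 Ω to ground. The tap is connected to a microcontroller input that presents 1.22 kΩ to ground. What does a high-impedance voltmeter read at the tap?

The load sits in parallel with R_g: R_g‖R_L = (964 × 1220) / (964 + 1220) = 538.5 Ω.
V_out = 37.4 × 538.5 / (760 + 538.5) = 37.4 × 538.5/1298 = 15.5 V.

V_out ≈ 15.5 V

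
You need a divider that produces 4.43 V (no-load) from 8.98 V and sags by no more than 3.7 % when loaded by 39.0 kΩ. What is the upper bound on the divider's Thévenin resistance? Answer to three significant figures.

R_th ≤ 1.50 kΩ

Loading drop = R_th/(R_th + R_L) ≤ 0.0370, so R_th ≤ R_L · ε/(1−ε) = 39.0 kΩ × 0.0370/0.9630 = 1.50 kΩ.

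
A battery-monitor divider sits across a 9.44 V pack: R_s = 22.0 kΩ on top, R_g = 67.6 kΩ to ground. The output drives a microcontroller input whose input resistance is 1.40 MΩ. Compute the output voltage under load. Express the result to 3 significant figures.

The load sits in parallel with R_g: R_g‖R_L = (67.6 × 1400) / (67.6 + 1400) = 64.49 kΩ.
V_out = 9.44 × 64.49 / (22.0 + 64.49) = 9.44 × 64.49/86.49 = 7.04 V.

V_out ≈ 7.04 V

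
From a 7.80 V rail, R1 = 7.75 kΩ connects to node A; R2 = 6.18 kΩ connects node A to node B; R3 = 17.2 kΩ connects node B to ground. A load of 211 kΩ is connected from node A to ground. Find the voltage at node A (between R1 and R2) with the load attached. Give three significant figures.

Below node A the series string R2+R3 = 23.38 kΩ sits in parallel with the 211 kΩ load: 21.05 kΩ.
V_A = 7.80 × 21.05/(7.75 + 21.05) = 5.70 V.

V ≈ 5.70 V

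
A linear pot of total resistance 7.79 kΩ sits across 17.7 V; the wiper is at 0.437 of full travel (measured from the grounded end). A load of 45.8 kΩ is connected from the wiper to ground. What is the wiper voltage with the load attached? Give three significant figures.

V ≈ 7.42 V

The wiper splits the pot into (1−α)R = 4.386 kΩ above and αR = 3.404 kΩ below.
Lower section ‖ load = 3.169 kΩ.
V_wiper = 17.7 × 3.169/(4.386 + 3.169) = 7.42 V.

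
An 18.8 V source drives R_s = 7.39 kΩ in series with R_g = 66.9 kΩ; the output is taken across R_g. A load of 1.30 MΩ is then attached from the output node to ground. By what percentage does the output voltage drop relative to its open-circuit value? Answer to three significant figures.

0.509 %

The divider's output (Thévenin) resistance is R_s‖R_g = 6.655 kΩ.
Fractional drop under load = R_th/(R_th + R_L) = 6.655 / (6.655 + 1300) = 0.005093.
So the output falls by 0.509 %.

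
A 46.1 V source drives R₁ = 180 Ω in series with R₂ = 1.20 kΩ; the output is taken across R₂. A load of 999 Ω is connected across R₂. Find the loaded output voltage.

The load sits in parallel with R₂: R₂‖R_L = (1200 × 999) / (1200 + 999) = 545.2 Ω.
V_out = 46.1 × 545.2 / (180 + 545.2) = 46.1 × 545.2/725.2 = 34.7 V.
(Unloaded it would have been 40.1 V.)

V_out ≈ 34.7 V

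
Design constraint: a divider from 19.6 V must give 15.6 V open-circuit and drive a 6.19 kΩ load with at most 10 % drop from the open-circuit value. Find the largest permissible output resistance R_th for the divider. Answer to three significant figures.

Loading drop = R_th/(R_th + R_L) ≤ 0.100, so R_th ≤ R_L · ε/(1−ε) = 6.19 kΩ × 0.100/0.9000 = 688 Ω.

R_th ≤ 688 Ω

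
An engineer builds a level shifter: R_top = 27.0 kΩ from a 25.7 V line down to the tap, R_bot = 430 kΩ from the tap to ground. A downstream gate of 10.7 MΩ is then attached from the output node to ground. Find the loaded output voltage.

V_out ≈ 24.1 V

The load sits in parallel with R_bot: R_bot‖R_L = (430 × 10700) / (430 + 10700) = 413.4 kΩ.
V_out = 25.7 × 413.4 / (27.0 + 413.4) = 25.7 × 413.4/440.4 = 24.1 V.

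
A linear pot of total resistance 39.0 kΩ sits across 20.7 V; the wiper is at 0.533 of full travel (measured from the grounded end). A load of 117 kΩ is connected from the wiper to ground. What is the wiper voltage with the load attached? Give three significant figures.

The wiper splits the pot into (1−α)R = 18.21 kΩ above and αR = 20.79 kΩ below.
Lower section ‖ load = 17.65 kΩ.
V_wiper = 20.7 × 17.65/(18.21 + 17.65) = 10.2 V.

V ≈ 10.2 V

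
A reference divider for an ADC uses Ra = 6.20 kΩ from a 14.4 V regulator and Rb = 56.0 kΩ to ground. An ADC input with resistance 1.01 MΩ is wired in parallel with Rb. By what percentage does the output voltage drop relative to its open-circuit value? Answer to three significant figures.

0.550 %

The divider's output (Thévenin) resistance is Ra‖Rb = 5.582 kΩ.
Fractional drop under load = R_th/(R_th + R_L) = 5.582 / (5.582 + 1010) = 0.005496.
So the output falls by 0.550 %.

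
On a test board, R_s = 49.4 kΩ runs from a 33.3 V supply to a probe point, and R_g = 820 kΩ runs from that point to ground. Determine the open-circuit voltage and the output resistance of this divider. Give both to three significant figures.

V_th is the open-circuit tap voltage: 33.3 × 820/(49.4 + 820) = 31.4 V.
With the supply zeroed, R_s and R_g appear in parallel from the tap: R_th = R_s‖R_g = (49.4 × 820)/869.4 = 46.6 kΩ.

V_th = 31.4 V, R_th = 46.6 kΩ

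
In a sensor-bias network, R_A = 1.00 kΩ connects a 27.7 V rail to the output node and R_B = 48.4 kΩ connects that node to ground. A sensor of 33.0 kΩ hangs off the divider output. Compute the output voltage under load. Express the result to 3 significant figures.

The load sits in parallel with R_B: R_B‖R_L = (48.4 × 33.0) / (48.4 + 33.0) = 19.62 kΩ.
V_out = 27.7 × 19.62 / (1.00 + 19.62) = 27.7 × 19.62/20.62 = 26.4 V.

V_out ≈ 26.4 V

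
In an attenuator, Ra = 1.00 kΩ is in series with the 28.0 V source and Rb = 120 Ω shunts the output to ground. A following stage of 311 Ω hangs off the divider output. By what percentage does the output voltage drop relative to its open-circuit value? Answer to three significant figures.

25.6 %

The divider's output (Thévenin) resistance is Ra‖Rb = 107.1 Ω.
Fractional drop under load = R_th/(R_th + R_L) = 107.1 / (107.1 + 311) = 0.2562.
So the output falls by 25.6 %.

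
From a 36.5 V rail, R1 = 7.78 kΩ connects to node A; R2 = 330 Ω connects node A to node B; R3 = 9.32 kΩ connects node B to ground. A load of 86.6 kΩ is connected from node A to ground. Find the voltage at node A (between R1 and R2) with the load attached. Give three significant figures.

Below node A the series string R2+R3 = 9650 Ω sits in parallel with the 86600 Ω load: 8682 Ω.
V_A = 36.5 × 8682/(7780 + 8682) = 19.3 V.

V ≈ 19.3 V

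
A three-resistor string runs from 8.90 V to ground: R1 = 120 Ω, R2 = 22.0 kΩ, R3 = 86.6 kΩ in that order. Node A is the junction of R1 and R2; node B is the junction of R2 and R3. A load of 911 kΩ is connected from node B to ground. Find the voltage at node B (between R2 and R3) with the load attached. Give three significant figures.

At node B, R3 is in parallel with the load: R3‖R_L = 79080 Ω.
Below node A the resistance is R2 + (R3‖R_L) = 101100 Ω, so V_A = 8.90 × 101100/101200 = 8.889 V.
Then V_B = V_A × (R3‖R_L)/(R2 + R3‖R_L) = 8.889 × 79080/101100 = 6.95 V.

V ≈ 6.95 V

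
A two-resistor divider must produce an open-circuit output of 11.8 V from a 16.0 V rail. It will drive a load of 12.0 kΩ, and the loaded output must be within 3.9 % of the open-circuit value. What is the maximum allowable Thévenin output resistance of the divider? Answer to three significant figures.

R_th ≤ 487 Ω

Loading drop = R_th/(R_th + R_L) ≤ 0.0390, so R_th ≤ R_L · ε/(1−ε) = 12.0 kΩ × 0.0390/0.9610 = 487 Ω.
(Any R1, R2 with R2/(R1+R2) = 0.738 and R1‖R2 ≤ 487 Ω will meet the spec.)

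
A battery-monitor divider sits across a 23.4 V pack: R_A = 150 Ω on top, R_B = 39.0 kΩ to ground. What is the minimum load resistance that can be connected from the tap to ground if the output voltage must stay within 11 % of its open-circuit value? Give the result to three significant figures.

Output resistance R_th = R_A‖R_B = (150 × 39000)/39150 = 149.4 Ω.
The fractional drop is R_th/(R_th + R_L); requiring this ≤ 0.110 gives R_L ≥ R_th(1/0.110 − 1) = 149.4 × 8.091 = 1.21 kΩ.

R_L(min) ≈ 1.21 kΩ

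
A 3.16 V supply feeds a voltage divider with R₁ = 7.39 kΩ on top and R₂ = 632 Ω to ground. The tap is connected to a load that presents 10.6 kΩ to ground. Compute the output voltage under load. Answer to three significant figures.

The load sits in parallel with R₂: R₂‖R_L = (632 × 10600) / (632 + 10600) = 596.4 Ω.
V_out = 3.16 × 596.4 / (7390 + 596.4) = 3.16 × 596.4/7986 = 0.236 V.

V_out ≈ 0.236 V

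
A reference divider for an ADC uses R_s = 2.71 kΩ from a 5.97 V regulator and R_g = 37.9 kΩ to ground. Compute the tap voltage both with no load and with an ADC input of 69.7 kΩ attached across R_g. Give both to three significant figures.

Open-circuit: V = 5.97 × 37.9/(2.71 + 37.9) = 5.57 V.
With the load, R_g becomes R_g‖R_L = 24.55 kΩ, so V = 5.97 × 24.55/27.26 = 5.38 V.

Unloaded: 5.57 V; loaded: 5.38 V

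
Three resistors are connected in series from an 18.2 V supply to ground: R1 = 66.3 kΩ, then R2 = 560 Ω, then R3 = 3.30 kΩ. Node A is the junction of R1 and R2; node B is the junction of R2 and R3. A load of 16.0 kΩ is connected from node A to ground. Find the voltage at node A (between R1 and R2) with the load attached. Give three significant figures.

Below node A the series string R2+R3 = 3860 Ω sits in parallel with the 16000 Ω load: 3110 Ω.
V_A = 18.2 × 3110/(66300 + 3110) = 0.815 V.

V ≈ 0.815 V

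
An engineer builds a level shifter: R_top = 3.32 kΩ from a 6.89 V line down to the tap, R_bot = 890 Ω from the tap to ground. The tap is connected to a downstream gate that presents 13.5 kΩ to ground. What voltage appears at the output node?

The load sits in parallel with R_bot: R_bot‖R_L = (890 × 13500) / (890 + 13500) = 835.0 Ω.
V_out = 6.89 × 835.0 / (3320 + 835.0) = 6.89 × 835.0/4155 = 1.38 V.
(Unloaded it would have been 1.46 V.)

V_out ≈ 1.38 V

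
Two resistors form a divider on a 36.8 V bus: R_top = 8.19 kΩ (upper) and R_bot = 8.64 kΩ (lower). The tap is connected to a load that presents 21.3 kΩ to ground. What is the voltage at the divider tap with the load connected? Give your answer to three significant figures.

The load sits in parallel with R_bot: R_bot‖R_L = (8.64 × 21.3) / (8.64 + 21.3) = 6.147 kΩ.
V_out = 36.8 × 6.147 / (8.19 + 6.147) = 36.8 × 6.147/14.34 = 15.8 V.
(Unloaded it would have been 18.9 V.)

V_out ≈ 15.8 V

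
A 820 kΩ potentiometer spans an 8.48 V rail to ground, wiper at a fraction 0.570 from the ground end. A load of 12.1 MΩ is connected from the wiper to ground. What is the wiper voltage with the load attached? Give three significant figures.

V ≈ 4.75 V

The wiper splits the pot into (1−α)R = 352.6 kΩ above and αR = 467.4 kΩ below.
Lower section ‖ load = 450.0 kΩ.
V_wiper = 8.48 × 450.0/(352.6 + 450.0) = 4.75 V.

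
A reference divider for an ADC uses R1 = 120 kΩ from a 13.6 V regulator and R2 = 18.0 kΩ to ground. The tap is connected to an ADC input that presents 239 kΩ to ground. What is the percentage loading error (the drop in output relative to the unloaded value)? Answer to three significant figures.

The divider's output (Thévenin) resistance is R1‖R2 = 15.65 kΩ.
Fractional drop under load = R_th/(R_th + R_L) = 15.65 / (15.65 + 239) = 0.06146.
So the output falls by 6.15 %.

6.15 %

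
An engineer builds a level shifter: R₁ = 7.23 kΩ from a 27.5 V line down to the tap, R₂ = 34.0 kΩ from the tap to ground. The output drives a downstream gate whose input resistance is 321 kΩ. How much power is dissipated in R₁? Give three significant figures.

P ≈ 3.79 mW

Total resistance from the source is R₁ + (R₂‖R_L) = 37.97 kΩ, so I = 27.5/37.97 kΩ = 0.7242 mA.
P = I²·R₁ = (0.7242 mA)² × 7.23 kΩ = 3.79 mW.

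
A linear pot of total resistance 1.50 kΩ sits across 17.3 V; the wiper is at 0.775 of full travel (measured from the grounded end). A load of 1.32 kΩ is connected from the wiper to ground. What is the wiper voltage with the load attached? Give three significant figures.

V ≈ 11.2 V

The wiper splits the pot into (1−α)R = 337.5 Ω above and αR = 1162 Ω below.
Lower section ‖ load = 618.1 Ω.
V_wiper = 17.3 × 618.1/(337.5 + 618.1) = 11.2 V.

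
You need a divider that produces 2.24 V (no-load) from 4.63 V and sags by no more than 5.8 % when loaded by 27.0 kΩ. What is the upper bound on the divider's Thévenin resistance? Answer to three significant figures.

R_th ≤ 1.66 kΩ

Loading drop = R_th/(R_th + R_L) ≤ 0.0580, so R_th ≤ R_L · ε/(1−ε) = 27.0 kΩ × 0.0580/0.9420 = 1.66 kΩ.
(Any R1, R2 with R2/(R1+R2) = 0.484 and R1‖R2 ≤ 1.66 kΩ will meet the spec.)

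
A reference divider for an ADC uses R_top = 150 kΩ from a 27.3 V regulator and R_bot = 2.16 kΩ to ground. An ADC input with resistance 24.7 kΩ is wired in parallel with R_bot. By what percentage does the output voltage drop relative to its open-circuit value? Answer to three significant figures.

The divider's output (Thévenin) resistance is R_top‖R_bot = 2.129 kΩ.
Fractional drop under load = R_th/(R_th + R_L) = 2.129 / (2.129 + 24.7) = 0.07937.
So the output falls by 7.94 %.

7.94 %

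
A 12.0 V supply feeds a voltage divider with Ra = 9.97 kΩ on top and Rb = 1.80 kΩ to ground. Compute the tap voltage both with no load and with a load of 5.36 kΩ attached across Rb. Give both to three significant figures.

Unloaded: 1.84 V; loaded: 1.43 V

Open-circuit: V = 12.0 × 1.80/(9.97 + 1.80) = 1.84 V.
With the load, Rb becomes Rb‖R_L = 1.347 kΩ, so V = 12.0 × 1.347/11.32 = 1.43 V.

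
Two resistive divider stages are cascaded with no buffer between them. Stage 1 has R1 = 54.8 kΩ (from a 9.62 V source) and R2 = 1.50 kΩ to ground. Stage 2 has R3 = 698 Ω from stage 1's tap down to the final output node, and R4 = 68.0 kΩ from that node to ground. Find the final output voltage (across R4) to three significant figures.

Stage 2 presents R3+R4 = 68700 Ω as a load on stage 1's tap.
Stage 1's lower leg becomes R2‖(R3+R4) = 1468 Ω, so V_mid = 9.62 × 1468/56270 = 0.2510 V.
Stage 2 is itself unloaded: V_out = V_mid × R4/(R3+R4) = 0.2510 × 68000/68700 = 0.248 V.

V_out ≈ 0.248 V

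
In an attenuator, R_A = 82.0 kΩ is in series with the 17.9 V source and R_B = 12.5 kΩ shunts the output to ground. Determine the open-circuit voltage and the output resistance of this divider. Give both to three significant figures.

V_th = 2.37 V, R_th = 10.8 kΩ

V_th is the open-circuit tap voltage: 17.9 × 12.5/(82.0 + 12.5) = 2.37 V.
With the supply zeroed, R_A and R_B appear in parallel from the tap: R_th = R_A‖R_B = (82.0 × 12.5)/94.50 = 10.8 kΩ.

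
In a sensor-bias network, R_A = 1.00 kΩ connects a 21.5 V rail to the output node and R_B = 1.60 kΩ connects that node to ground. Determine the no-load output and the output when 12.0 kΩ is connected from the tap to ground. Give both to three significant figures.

Unloaded: 13.2 V; loaded: 12.6 V

Open-circuit: V = 21.5 × 1.60/(1.00 + 1.60) = 13.2 V.
With the load, R_B becomes R_B‖R_L = 1.412 kΩ, so V = 21.5 × 1.412/2.412 = 12.6 V.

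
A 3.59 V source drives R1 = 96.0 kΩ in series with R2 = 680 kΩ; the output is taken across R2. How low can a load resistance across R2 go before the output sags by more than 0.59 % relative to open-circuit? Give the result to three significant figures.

R_L(min) ≈ 14.2 MΩ

Output resistance R_th = R1‖R2 = (96.0 × 680)/776.0 = 84.12 kΩ.
The fractional drop is R_th/(R_th + R_L); requiring this ≤ 0.00590 gives R_L ≥ R_th(1/0.00590 − 1) = 84.12 × 168.5 = 14.2 MΩ.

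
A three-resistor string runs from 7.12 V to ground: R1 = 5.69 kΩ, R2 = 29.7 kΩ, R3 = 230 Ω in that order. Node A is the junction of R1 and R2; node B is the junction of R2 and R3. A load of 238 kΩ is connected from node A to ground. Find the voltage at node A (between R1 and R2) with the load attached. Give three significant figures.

Below node A the series string R2+R3 = 29930 Ω sits in parallel with the 238000 Ω load: 26590 Ω.
V_A = 7.12 × 26590/(5690 + 26590) = 5.86 V.

V ≈ 5.86 V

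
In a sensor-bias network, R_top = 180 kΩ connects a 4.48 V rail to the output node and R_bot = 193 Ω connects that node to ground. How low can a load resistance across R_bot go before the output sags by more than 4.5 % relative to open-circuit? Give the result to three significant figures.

Output resistance R_th = R_top‖R_bot = (180000 × 193)/180200 = 192.8 Ω.
The fractional drop is R_th/(R_th + R_L); requiring this ≤ 0.0450 gives R_L ≥ R_th(1/0.0450 − 1) = 192.8 × 21.22 = 4.09 kΩ.

R_L(min) ≈ 4.09 kΩ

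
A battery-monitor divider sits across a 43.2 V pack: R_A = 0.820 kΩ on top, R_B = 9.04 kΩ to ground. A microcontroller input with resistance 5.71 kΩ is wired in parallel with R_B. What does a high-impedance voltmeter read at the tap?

V_out ≈ 35.0 V

The load sits in parallel with R_B: R_B‖R_L = (9040 × 5710) / (9040 + 5710) = 3500 Ω.
V_out = 43.2 × 3500 / (820 + 3500) = 43.2 × 3500/4320 = 35.0 V.
(Unloaded it would have been 39.6 V.)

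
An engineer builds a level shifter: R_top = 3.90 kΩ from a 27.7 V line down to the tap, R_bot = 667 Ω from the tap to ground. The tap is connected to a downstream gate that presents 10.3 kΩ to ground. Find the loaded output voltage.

The load sits in parallel with R_bot: R_bot‖R_L = (667 × 10300) / (667 + 10300) = 626.4 Ω.
V_out = 27.7 × 626.4 / (3900 + 626.4) = 27.7 × 626.4/4526 = 3.83 V.

V_out ≈ 3.83 V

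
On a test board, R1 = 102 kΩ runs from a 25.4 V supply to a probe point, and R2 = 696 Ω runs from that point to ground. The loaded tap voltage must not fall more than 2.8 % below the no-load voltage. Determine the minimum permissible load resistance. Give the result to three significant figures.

R_L(min) ≈ 24.0 kΩ

Output resistance R_th = R1‖R2 = (102000 × 696)/102700 = 691.3 Ω.
The fractional drop is R_th/(R_th + R_L); requiring this ≤ 0.0280 gives R_L ≥ R_th(1/0.0280 − 1) = 691.3 × 34.71 = 24.0 kΩ.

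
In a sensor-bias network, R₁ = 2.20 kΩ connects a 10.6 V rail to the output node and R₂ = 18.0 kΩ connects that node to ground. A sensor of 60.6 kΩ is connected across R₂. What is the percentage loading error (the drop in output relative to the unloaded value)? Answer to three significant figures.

The divider's output (Thévenin) resistance is R₁‖R₂ = 1.960 kΩ.
Fractional drop under load = R_th/(R_th + R_L) = 1.960 / (1.960 + 60.6) = 0.03134.
So the output falls by 3.13 %.

3.13 %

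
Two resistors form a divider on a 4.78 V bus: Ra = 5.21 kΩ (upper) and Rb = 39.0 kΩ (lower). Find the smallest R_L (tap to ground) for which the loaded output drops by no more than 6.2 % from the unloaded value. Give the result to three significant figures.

R_L(min) ≈ 69.5 kΩ

Output resistance R_th = Ra‖Rb = (5.21 × 39.0)/44.21 = 4.596 kΩ.
The fractional drop is R_th/(R_th + R_L); requiring this ≤ 0.0620 gives R_L ≥ R_th(1/0.0620 − 1) = 4.596 × 15.13 = 69.5 kΩ.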